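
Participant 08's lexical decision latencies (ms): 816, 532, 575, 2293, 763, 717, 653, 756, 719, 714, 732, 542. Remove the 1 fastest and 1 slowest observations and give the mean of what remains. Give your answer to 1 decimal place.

698.7 ms

Sorted: 532, 542, 575, 653, 714, 717, 719, 732, 756, 763, 816, 2293
Drop lowest 1 (532) and highest 1 (2293)
Remaining (n=10): Σ = 6987, mean = 6987/10 = 698.700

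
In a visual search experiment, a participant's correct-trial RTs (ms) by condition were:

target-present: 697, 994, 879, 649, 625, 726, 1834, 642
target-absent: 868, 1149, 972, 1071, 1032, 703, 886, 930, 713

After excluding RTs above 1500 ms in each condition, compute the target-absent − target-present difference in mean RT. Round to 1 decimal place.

target-present: exclude 1834
M(target-present) = 5212/7 = 744.571
M(target-absent) = 8324/9 = 924.889
Difference = 924.889 − 744.571 = 180.317 ms

180.3 ms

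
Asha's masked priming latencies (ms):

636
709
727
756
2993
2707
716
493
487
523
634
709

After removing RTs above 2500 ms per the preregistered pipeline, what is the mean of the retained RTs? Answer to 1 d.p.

639.0 ms

Excluded: 2707, 2993
Retained (n=10): Σ = 6390
Mean = 6390/10 = 639.0000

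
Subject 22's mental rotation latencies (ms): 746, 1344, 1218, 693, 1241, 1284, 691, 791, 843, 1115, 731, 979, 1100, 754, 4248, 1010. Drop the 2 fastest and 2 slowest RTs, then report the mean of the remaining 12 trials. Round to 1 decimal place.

984.3 ms

Sorted: 691, 693, 731, 746, 754, 791, 843, 979, 1010, 1100, 1115, 1218, 1241, 1284, 1344, 4248
Drop lowest 2 (691, 693) and highest 2 (1344, 4248)
Remaining (n=12): Σ = 11812, mean = 11812/12 = 984.333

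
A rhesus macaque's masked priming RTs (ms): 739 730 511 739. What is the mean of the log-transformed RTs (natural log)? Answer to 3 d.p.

ln(RT): 6.6053, 6.5930, 6.2364, 6.6053
Σ ln(RT) = 26.0400
Mean = 26.0400/4 = 6.51000

6.510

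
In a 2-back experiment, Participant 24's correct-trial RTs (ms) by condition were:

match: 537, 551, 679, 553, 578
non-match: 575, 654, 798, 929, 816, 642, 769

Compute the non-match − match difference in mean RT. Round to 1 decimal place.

M(match) = 2898/5 = 579.600
M(non-match) = 5183/7 = 740.429
Difference = 740.429 − 579.600 = 160.829 ms

160.8 ms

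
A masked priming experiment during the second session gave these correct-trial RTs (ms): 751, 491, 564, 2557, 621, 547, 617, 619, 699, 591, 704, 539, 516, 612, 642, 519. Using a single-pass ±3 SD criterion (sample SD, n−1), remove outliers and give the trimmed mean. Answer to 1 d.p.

n = 16, ΣRT = 11589, M = 724.312
Σ(x−M)² = 3662413.44; s = √(3662413.44/15) = 494.126
Cutoffs: 724.312 ± 3·494.126 → [-758.1, 2206.7]
Outside: 2557 → excluded.
Retained (n=15): Σ = 9032, mean = 9032/15 = 602.133

602.1 ms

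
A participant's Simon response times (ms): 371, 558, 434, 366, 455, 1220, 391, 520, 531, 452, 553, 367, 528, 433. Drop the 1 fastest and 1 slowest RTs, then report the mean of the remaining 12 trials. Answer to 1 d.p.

Sorted: 366, 367, 371, 391, 433, 434, 452, 455, 520, 528, 531, 553, 558, 1220
Drop lowest 1 (366) and highest 1 (1220)
Remaining (n=12): Σ = 5593, mean = 5593/12 = 466.083

466.1 ms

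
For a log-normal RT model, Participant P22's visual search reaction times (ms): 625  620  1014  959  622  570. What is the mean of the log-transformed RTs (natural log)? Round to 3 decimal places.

6.572

ln(RT): 6.4378, 6.4297, 6.9217, 6.8659, 6.4329, 6.3456
Σ ln(RT) = 39.4336
Mean = 39.4336/6 = 6.57227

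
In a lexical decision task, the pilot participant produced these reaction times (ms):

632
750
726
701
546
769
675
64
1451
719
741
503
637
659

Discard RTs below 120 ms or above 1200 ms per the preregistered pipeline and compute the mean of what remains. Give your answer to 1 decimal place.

Excluded: 64, 1451
Retained (n=12): Σ = 8058
Mean = 8058/12 = 671.5000

671.5 ms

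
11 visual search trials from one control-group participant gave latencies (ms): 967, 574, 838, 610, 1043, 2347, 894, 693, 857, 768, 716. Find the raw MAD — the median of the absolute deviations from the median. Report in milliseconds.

Sorted: 574, 610, 693, 716, 768, 838, 857, 894, 967, 1043, 2347 → median = 838
|x − 838|: 129, 264, 0, 228, 205, 1509, 56, 145, 19, 70, 122
Sorted deviations: 0, 19, 56, 70, 122, 129, 145, 205, 228, 264, 1509 → MAD = 129

129 ms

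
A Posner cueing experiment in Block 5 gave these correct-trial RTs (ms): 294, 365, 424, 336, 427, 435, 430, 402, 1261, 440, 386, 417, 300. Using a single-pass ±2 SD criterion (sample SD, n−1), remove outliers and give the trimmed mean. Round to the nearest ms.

n = 13, ΣRT = 5917, M = 455.154
Σ(x−M)² = 733851.69; s = √(733851.69/12) = 247.294
Cutoffs: 455.154 ± 2·247.294 → [-39.4, 949.7]
Outside: 1261 → excluded.
Retained (n=12): Σ = 4656, mean = 4656/12 = 388.000

388 ms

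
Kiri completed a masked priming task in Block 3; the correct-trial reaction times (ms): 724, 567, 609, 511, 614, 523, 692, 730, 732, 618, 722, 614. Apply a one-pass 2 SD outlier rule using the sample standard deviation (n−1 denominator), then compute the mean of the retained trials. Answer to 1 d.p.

n = 12, ΣRT = 7656, M = 638.000
Σ(x−M)² = 71456.00; s = √(71456.00/11) = 80.598
Cutoffs: 638.000 ± 2·80.598 → [476.8, 799.2]
No RTs fall outside the cutoffs; all 12 retained. Mean = 7656/12 = 638.000

638.0 ms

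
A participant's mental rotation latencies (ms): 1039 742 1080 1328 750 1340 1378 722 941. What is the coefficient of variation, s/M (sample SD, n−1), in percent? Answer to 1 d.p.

n = 9, Σ = 9320, M = 1035.5556
Σ(x−M)² = 572440.222; s = √(572440.222/8) = 267.4977
CV = 267.4977 / 1035.5556 = 0.25831 = 25.831%

25.8%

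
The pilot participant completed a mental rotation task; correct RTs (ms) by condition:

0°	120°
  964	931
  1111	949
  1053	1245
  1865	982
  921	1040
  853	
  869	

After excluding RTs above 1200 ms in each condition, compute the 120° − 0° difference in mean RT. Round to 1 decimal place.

13.7 ms

0°: exclude 1865
120°: exclude 1245
M(0°) = 5771/6 = 961.833
M(120°) = 3902/4 = 975.500
Difference = 975.500 − 961.833 = 13.667 ms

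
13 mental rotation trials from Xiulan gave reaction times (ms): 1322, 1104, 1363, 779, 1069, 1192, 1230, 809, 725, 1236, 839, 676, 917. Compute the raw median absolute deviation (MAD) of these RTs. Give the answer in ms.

230 ms

Sorted: 676, 725, 779, 809, 839, 917, 1069, 1104, 1192, 1230, 1236, 1322, 1363 → median = 1069
|x − 1069|: 253, 35, 294, 290, 0, 123, 161, 260, 344, 167, 230, 393, 152
Sorted deviations: 0, 35, 123, 152, 161, 167, 230, 253, 260, 290, 294, 344, 393 → MAD = 230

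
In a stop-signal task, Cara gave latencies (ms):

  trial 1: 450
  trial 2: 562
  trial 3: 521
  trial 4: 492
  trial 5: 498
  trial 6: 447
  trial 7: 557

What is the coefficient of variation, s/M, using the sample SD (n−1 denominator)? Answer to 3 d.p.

n = 7, Σ = 3527, M = 503.8571
Σ(x−M)² = 12806.857; s = √(12806.857/6) = 46.2004
CV = 46.2004 / 503.8571 = 0.09169

0.092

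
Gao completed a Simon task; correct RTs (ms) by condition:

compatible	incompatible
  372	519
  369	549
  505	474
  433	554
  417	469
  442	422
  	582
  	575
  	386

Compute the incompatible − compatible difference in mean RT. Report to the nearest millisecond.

80 ms

M(compatible) = 2538/6 = 423.000
M(incompatible) = 4530/9 = 503.333
Difference = 503.333 − 423.000 = 80.333 ms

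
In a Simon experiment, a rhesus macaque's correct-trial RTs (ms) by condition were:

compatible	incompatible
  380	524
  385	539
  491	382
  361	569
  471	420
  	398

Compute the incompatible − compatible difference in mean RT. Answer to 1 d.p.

54.4 ms

M(compatible) = 2088/5 = 417.600
M(incompatible) = 2832/6 = 472.000
Difference = 472.000 − 417.600 = 54.400 ms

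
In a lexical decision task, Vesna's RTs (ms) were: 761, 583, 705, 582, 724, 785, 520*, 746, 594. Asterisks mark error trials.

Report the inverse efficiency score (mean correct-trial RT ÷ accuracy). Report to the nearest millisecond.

Correct trials (n=8): 761, 583, 705, 582, 724, 785, 746, 594
Mean correct RT = 5480/8 = 685.0000 ms
Proportion correct = 8/9
IES = 685.0000 / (8/9) = 770.625 ms

771 ms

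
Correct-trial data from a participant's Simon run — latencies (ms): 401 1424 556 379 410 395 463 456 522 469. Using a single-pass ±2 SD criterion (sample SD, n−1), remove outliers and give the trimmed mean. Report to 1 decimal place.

450.1 ms

n = 10, ΣRT = 5475, M = 547.500
Σ(x−M)² = 882666.50; s = √(882666.50/9) = 313.168
Cutoffs: 547.500 ± 2·313.168 → [-78.8, 1173.8]
Outside: 1424 → excluded.
Retained (n=9): Σ = 4051, mean = 4051/9 = 450.111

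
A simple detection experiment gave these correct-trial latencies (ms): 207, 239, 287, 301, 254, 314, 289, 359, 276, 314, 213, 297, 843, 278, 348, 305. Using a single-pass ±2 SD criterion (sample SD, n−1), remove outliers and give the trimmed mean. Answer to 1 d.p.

n = 16, ΣRT = 5124, M = 320.250
Σ(x−M)² = 317905.00; s = √(317905.00/15) = 145.580
Cutoffs: 320.250 ± 2·145.580 → [29.1, 611.4]
Outside: 843 → excluded.
Retained (n=15): Σ = 4281, mean = 4281/15 = 285.400

285.4 ms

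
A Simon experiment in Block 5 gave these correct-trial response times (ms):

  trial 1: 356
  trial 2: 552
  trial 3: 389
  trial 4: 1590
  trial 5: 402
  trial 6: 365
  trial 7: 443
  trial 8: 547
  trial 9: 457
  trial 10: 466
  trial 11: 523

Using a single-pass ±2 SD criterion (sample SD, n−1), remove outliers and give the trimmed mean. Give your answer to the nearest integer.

450 ms

n = 11, ΣRT = 6090, M = 553.636
Σ(x−M)² = 1229036.55; s = √(1229036.55/10) = 350.576
Cutoffs: 553.636 ± 2·350.576 → [-147.5, 1254.8]
Outside: 1590 → excluded.
Retained (n=10): Σ = 4500, mean = 4500/10 = 450.000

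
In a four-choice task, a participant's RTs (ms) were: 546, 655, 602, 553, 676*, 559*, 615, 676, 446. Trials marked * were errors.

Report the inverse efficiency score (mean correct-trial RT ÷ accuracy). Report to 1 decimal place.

Correct trials (n=7): 546, 655, 602, 553, 615, 676, 446
Mean correct RT = 4093/7 = 584.7143 ms
Proportion correct = 7/9
IES = 584.7143 / (7/9) = 751.776 ms

751.8 ms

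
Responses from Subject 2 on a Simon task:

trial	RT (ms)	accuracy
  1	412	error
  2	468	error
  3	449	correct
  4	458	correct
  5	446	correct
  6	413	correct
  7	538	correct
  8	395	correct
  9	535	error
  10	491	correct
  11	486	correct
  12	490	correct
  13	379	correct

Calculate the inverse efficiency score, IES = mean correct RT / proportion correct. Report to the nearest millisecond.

Correct trials (n=10): 449, 458, 446, 413, 538, 395, 491, 486, 490, 379
Mean correct RT = 4545/10 = 454.5000 ms
Proportion correct = 10/13
IES = 454.5000 / (10/13) = 590.850 ms

591 ms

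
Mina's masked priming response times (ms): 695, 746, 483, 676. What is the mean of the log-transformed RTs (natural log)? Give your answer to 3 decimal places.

6.464

ln(RT): 6.5439, 6.6147, 6.1800, 6.5162
Σ ln(RT) = 25.8548
Mean = 25.8548/4 = 6.46371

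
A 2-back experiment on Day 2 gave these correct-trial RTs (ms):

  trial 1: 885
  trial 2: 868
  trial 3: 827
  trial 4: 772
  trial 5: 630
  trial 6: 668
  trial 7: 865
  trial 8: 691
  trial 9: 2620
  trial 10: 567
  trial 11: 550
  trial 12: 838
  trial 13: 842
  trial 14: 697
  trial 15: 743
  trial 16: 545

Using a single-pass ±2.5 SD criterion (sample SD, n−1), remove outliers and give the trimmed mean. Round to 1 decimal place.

n = 16, ΣRT = 13608, M = 850.500
Σ(x−M)² = 3546268.00; s = √(3546268.00/15) = 486.228
Cutoffs: 850.500 ± 2.5·486.228 → [-365.1, 2066.1]
Outside: 2620 → excluded.
Retained (n=15): Σ = 10988, mean = 10988/15 = 732.533

732.5 ms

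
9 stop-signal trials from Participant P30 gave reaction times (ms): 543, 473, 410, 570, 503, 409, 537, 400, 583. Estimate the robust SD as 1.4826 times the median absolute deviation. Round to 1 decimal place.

99.3 ms

Sorted: 400, 409, 410, 473, 503, 537, 543, 570, 583 → median = 503
|x − 503| sorted: 0, 30, 34, 40, 67, 80, 93, 94, 103 → MAD = 67
Robust SD ≈ 1.4826 × 67 = 99.334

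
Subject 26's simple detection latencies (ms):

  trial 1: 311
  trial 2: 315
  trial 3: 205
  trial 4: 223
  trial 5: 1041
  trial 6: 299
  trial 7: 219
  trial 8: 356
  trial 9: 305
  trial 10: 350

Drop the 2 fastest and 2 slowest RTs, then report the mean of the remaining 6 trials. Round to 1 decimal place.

300.5 ms

Sorted: 205, 219, 223, 299, 305, 311, 315, 350, 356, 1041
Drop lowest 2 (205, 219) and highest 2 (356, 1041)
Remaining (n=6): Σ = 1803, mean = 1803/6 = 300.500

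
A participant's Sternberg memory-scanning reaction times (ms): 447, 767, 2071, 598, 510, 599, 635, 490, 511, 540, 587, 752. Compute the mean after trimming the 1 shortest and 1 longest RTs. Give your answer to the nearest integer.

599 ms

Sorted: 447, 490, 510, 511, 540, 587, 598, 599, 635, 752, 767, 2071
Drop lowest 1 (447) and highest 1 (2071)
Remaining (n=10): Σ = 5989, mean = 5989/10 = 598.900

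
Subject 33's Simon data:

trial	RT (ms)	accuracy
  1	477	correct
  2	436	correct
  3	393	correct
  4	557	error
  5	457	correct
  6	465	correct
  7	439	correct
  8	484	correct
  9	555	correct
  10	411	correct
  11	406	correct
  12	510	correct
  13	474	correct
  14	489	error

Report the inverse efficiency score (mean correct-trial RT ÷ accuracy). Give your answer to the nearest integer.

Correct trials (n=12): 477, 436, 393, 457, 465, 439, 484, 555, 411, 406, 510, 474
Mean correct RT = 5507/12 = 458.9167 ms
Proportion correct = 12/14
IES = 458.9167 / (12/14) = 535.403 ms

535 ms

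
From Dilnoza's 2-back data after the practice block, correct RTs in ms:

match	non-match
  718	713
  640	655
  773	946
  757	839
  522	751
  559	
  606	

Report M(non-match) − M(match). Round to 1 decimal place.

127.2 ms

M(match) = 4575/7 = 653.571
M(non-match) = 3904/5 = 780.800
Difference = 780.800 − 653.571 = 127.229 ms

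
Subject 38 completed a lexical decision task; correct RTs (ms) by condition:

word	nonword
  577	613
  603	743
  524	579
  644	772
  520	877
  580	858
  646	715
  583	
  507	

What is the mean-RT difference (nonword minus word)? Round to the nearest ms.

M(word) = 5184/9 = 576.000
M(nonword) = 5157/7 = 736.714
Difference = 736.714 − 576.000 = 160.714 ms

161 ms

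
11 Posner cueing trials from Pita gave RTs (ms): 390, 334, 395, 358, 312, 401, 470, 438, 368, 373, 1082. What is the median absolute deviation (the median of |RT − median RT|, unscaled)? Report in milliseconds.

Sorted: 312, 334, 358, 368, 373, 390, 395, 401, 438, 470, 1082 → median = 390
|x − 390|: 0, 56, 5, 32, 78, 11, 80, 48, 22, 17, 692
Sorted deviations: 0, 5, 11, 17, 22, 32, 48, 56, 78, 80, 692 → MAD = 32

32 ms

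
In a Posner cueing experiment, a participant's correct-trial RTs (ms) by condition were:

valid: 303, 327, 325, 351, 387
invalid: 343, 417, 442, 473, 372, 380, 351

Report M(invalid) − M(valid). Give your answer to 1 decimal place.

M(valid) = 1693/5 = 338.600
M(invalid) = 2778/7 = 396.857
Difference = 396.857 − 338.600 = 58.257 ms

58.3 ms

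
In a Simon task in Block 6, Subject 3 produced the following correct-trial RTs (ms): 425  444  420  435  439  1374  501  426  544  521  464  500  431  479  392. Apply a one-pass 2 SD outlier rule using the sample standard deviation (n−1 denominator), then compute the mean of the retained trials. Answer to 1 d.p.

n = 15, ΣRT = 7795, M = 519.667
Σ(x−M)² = 807197.33; s = √(807197.33/14) = 240.119
Cutoffs: 519.667 ± 2·240.119 → [39.4, 999.9]
Outside: 1374 → excluded.
Retained (n=14): Σ = 6421, mean = 6421/14 = 458.643

458.6 ms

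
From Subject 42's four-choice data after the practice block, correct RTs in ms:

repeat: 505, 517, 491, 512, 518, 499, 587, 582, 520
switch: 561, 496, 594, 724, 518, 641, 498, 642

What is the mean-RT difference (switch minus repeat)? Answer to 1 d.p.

58.6 ms

M(repeat) = 4731/9 = 525.667
M(switch) = 4674/8 = 584.250
Difference = 584.250 − 525.667 = 58.583 ms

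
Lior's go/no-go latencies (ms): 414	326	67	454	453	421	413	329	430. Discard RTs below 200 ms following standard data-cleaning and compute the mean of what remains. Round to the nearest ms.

Excluded: 67
Retained (n=8): Σ = 3240
Mean = 3240/8 = 405.0000

405 ms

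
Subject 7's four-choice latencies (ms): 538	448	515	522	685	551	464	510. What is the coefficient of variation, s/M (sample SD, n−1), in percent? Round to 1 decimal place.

n = 8, Σ = 4233, M = 529.1250
Σ(x−M)² = 36292.875; s = √(36292.875/7) = 72.0048
CV = 72.0048 / 529.1250 = 0.13608 = 13.608%

13.6%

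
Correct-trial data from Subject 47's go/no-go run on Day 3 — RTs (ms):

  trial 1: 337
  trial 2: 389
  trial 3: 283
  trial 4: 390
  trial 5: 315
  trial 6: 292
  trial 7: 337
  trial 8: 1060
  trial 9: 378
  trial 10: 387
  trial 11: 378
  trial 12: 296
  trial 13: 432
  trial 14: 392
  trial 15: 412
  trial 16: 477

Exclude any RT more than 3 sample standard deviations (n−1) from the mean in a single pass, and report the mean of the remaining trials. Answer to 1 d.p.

n = 16, ΣRT = 6555, M = 409.688
Σ(x−M)² = 493949.44; s = √(493949.44/15) = 181.466
Cutoffs: 409.688 ± 3·181.466 → [-134.7, 954.1]
Outside: 1060 → excluded.
Retained (n=15): Σ = 5495, mean = 5495/15 = 366.333

366.3 ms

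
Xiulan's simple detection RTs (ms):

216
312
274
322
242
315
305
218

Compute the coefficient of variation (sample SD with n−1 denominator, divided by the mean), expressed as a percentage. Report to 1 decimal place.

n = 8, Σ = 2204, M = 275.5000
Σ(x−M)² = 13896.000; s = √(13896.000/7) = 44.5549
CV = 44.5549 / 275.5000 = 0.16172 = 16.172%

16.2%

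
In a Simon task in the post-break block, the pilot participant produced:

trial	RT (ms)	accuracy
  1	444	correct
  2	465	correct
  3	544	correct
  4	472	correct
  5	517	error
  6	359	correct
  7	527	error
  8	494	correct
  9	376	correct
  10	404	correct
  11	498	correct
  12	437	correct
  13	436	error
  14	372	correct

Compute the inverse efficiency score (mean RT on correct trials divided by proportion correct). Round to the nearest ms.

563 ms

Correct trials (n=11): 444, 465, 544, 472, 359, 494, 376, 404, 498, 437, 372
Mean correct RT = 4865/11 = 442.2727 ms
Proportion correct = 11/14
IES = 442.2727 / (11/14) = 562.893 ms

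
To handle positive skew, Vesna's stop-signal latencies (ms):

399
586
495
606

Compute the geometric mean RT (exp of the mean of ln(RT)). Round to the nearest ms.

515 ms

ln(RT): 5.9890, 6.3733, 6.2046, 6.4069
Mean ln(RT) = 24.9737/4 = 6.24343
Geometric mean = exp(6.24343) = 514.62 ms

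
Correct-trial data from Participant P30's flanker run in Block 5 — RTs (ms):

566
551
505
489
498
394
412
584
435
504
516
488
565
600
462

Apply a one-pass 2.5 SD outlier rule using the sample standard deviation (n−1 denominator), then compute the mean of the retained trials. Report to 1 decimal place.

504.6 ms

n = 15, ΣRT = 7569, M = 504.600
Σ(x−M)² = 53135.60; s = √(53135.60/14) = 61.607
Cutoffs: 504.600 ± 2.5·61.607 → [350.6, 658.6]
No RTs fall outside the cutoffs; all 15 retained. Mean = 7569/15 = 504.600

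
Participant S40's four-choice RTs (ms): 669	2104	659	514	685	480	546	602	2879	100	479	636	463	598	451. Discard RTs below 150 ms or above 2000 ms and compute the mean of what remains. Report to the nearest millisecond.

Excluded: 100, 2104, 2879
Retained (n=12): Σ = 6782
Mean = 6782/12 = 565.1667

565 ms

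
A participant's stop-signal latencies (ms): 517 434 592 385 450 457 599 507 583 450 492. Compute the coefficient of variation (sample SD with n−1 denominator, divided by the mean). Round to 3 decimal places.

n = 11, Σ = 5466, M = 496.9091
Σ(x−M)² = 49880.909; s = √(49880.909/10) = 70.6264
CV = 70.6264 / 496.9091 = 0.14213

0.142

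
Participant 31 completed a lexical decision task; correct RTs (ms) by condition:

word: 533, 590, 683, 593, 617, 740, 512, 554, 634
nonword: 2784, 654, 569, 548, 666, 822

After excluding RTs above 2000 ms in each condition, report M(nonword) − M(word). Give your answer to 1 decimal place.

45.6 ms

nonword: exclude 2784
M(word) = 5456/9 = 606.222
M(nonword) = 3259/5 = 651.800
Difference = 651.800 − 606.222 = 45.578 ms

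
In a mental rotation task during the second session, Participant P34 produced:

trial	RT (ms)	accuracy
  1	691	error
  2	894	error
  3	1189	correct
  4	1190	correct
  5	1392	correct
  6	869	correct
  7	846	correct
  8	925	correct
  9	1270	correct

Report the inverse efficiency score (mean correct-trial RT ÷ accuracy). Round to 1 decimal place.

Correct trials (n=7): 1189, 1190, 1392, 869, 846, 925, 1270
Mean correct RT = 7681/7 = 1097.2857 ms
Proportion correct = 7/9
IES = 1097.2857 / (7/9) = 1410.796 ms

1410.8 ms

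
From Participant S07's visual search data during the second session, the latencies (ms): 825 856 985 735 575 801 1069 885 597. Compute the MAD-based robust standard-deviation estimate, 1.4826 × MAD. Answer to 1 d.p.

133.4 ms

Sorted: 575, 597, 735, 801, 825, 856, 885, 985, 1069 → median = 825
|x − 825| sorted: 0, 24, 31, 60, 90, 160, 228, 244, 250 → MAD = 90
Robust SD ≈ 1.4826 × 90 = 133.434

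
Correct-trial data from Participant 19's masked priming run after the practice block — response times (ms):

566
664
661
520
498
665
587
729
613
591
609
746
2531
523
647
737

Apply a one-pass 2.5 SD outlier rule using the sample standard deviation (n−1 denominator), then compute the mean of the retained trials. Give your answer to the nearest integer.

n = 16, ΣRT = 11887, M = 742.938
Σ(x−M)² = 3497228.94; s = √(3497228.94/15) = 482.855
Cutoffs: 742.938 ± 2.5·482.855 → [-464.2, 1950.1]
Outside: 2531 → excluded.
Retained (n=15): Σ = 9356, mean = 9356/15 = 623.733

624 ms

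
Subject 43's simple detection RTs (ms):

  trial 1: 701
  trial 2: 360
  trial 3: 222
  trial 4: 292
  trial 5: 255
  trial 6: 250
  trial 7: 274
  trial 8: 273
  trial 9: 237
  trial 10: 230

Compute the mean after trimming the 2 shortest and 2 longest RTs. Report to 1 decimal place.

263.5 ms

Sorted: 222, 230, 237, 250, 255, 273, 274, 292, 360, 701
Drop lowest 2 (222, 230) and highest 2 (360, 701)
Remaining (n=6): Σ = 1581, mean = 1581/6 = 263.500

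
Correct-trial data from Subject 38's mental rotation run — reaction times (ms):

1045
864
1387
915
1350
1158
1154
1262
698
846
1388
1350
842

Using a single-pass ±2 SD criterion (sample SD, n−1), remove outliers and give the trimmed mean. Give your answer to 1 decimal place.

n = 13, ΣRT = 14259, M = 1096.846
Σ(x−M)² = 708337.69; s = √(708337.69/12) = 242.957
Cutoffs: 1096.846 ± 2·242.957 → [610.9, 1582.8]
No RTs fall outside the cutoffs; all 13 retained. Mean = 14259/13 = 1096.846

1096.8 ms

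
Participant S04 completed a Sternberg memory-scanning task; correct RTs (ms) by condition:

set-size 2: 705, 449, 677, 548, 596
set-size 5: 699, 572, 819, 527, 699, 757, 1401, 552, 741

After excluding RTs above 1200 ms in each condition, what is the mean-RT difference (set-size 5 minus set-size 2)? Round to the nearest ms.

76 ms

set-size 5: exclude 1401
M(set-size 2) = 2975/5 = 595.000
M(set-size 5) = 5366/8 = 670.750
Difference = 670.750 − 595.000 = 75.750 ms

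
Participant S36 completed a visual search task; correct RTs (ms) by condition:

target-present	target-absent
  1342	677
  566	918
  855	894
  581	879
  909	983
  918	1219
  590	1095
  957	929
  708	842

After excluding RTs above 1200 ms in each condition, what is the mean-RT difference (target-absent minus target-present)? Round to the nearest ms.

142 ms

target-present: exclude 1342
target-absent: exclude 1219
M(target-present) = 6084/8 = 760.500
M(target-absent) = 7217/8 = 902.125
Difference = 902.125 − 760.500 = 141.625 ms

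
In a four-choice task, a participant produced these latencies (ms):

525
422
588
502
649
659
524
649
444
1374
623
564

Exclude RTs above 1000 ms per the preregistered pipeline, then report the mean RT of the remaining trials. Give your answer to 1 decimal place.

Excluded: 1374
Retained (n=11): Σ = 6149
Mean = 6149/11 = 559.0000

559.0 ms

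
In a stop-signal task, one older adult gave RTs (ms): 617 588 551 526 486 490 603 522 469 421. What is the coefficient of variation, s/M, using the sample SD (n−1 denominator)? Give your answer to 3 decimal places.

0.120

n = 10, Σ = 5273, M = 527.3000
Σ(x−M)² = 35848.100; s = √(35848.100/9) = 63.1120
CV = 63.1120 / 527.3000 = 0.11969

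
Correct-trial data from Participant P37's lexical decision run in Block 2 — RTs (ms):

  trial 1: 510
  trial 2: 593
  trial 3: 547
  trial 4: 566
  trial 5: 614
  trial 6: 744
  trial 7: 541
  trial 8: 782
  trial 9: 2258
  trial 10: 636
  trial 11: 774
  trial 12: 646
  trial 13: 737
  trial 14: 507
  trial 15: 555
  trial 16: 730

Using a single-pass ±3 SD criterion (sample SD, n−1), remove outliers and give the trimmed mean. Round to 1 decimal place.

n = 16, ΣRT = 11740, M = 733.750
Σ(x−M)² = 2612421.00; s = √(2612421.00/15) = 417.326
Cutoffs: 733.750 ± 3·417.326 → [-518.2, 1985.7]
Outside: 2258 → excluded.
Retained (n=15): Σ = 9482, mean = 9482/15 = 632.133

632.1 ms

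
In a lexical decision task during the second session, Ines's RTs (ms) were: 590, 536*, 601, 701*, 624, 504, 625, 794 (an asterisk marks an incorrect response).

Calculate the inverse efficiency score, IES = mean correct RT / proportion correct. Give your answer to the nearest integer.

831 ms

Correct trials (n=6): 590, 601, 624, 504, 625, 794
Mean correct RT = 3738/6 = 623.0000 ms
Proportion correct = 6/8
IES = 623.0000 / (6/8) = 830.667 ms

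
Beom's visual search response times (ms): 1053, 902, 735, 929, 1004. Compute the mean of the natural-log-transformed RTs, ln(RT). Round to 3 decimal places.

6.822

ln(RT): 6.9594, 6.8046, 6.5999, 6.8341, 6.9117
Σ ln(RT) = 34.1097
Mean = 34.1097/5 = 6.82195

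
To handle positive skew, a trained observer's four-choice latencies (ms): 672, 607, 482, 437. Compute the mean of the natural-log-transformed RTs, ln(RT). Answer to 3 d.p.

6.294

ln(RT): 6.5103, 6.4085, 6.1779, 6.0799
Σ ln(RT) = 25.1767
Mean = 25.1767/4 = 6.29417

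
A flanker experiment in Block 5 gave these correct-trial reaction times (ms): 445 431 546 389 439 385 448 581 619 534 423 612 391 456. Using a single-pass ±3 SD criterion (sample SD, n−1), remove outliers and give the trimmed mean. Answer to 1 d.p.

n = 14, ΣRT = 6699, M = 478.500
Σ(x−M)² = 89569.50; s = √(89569.50/13) = 83.006
Cutoffs: 478.500 ± 3·83.006 → [229.5, 727.5]
No RTs fall outside the cutoffs; all 14 retained. Mean = 6699/14 = 478.500

478.5 ms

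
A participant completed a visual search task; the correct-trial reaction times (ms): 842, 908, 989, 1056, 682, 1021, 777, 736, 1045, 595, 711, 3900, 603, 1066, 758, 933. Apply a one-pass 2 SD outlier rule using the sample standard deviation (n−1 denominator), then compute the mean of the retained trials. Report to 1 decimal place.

n = 16, ΣRT = 16622, M = 1038.875
Σ(x−M)² = 9118083.75; s = √(9118083.75/15) = 779.662
Cutoffs: 1038.875 ± 2·779.662 → [-520.4, 2598.2]
Outside: 3900 → excluded.
Retained (n=15): Σ = 12722, mean = 12722/15 = 848.133

848.1 ms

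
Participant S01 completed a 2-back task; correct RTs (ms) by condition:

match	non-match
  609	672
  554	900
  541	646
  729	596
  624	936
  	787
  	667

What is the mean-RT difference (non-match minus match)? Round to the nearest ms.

M(match) = 3057/5 = 611.400
M(non-match) = 5204/7 = 743.429
Difference = 743.429 − 611.400 = 132.029 ms

132 ms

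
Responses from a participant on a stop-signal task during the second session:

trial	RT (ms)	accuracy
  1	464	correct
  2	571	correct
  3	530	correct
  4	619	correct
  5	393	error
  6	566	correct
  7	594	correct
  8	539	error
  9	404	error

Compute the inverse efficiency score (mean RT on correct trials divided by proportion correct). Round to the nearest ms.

Correct trials (n=6): 464, 571, 530, 619, 566, 594
Mean correct RT = 3344/6 = 557.3333 ms
Proportion correct = 6/9
IES = 557.3333 / (6/9) = 836.000 ms

836 ms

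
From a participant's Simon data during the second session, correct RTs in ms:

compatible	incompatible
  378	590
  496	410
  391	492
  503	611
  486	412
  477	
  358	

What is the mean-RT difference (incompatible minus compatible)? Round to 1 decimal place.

61.7 ms

M(compatible) = 3089/7 = 441.286
M(incompatible) = 2515/5 = 503.000
Difference = 503.000 − 441.286 = 61.714 ms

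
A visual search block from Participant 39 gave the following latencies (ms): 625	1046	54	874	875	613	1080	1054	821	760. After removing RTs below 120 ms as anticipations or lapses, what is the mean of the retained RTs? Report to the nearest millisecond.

861 ms

Excluded: 54
Retained (n=9): Σ = 7748
Mean = 7748/9 = 860.8889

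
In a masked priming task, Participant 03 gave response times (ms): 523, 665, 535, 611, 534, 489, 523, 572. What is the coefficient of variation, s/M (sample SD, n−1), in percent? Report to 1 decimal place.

n = 8, Σ = 4452, M = 556.5000
Σ(x−M)² = 22752.000; s = √(22752.000/7) = 57.0113
CV = 57.0113 / 556.5000 = 0.10245 = 10.245%

10.2%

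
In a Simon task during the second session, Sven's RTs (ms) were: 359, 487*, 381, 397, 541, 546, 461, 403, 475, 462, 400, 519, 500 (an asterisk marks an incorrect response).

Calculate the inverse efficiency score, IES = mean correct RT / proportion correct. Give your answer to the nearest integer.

491 ms

Correct trials (n=12): 359, 381, 397, 541, 546, 461, 403, 475, 462, 400, 519, 500
Mean correct RT = 5444/12 = 453.6667 ms
Proportion correct = 12/13
IES = 453.6667 / (12/13) = 491.472 ms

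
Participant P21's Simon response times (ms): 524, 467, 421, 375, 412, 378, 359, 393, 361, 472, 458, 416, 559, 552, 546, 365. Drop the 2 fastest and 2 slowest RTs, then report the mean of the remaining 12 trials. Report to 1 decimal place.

Sorted: 359, 361, 365, 375, 378, 393, 412, 416, 421, 458, 467, 472, 524, 546, 552, 559
Drop lowest 2 (359, 361) and highest 2 (552, 559)
Remaining (n=12): Σ = 5227, mean = 5227/12 = 435.583

435.6 ms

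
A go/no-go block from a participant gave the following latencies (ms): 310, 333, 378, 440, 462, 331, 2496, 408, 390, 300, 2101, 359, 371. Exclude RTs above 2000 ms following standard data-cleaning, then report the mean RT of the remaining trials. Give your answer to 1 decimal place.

Excluded: 2101, 2496
Retained (n=11): Σ = 4082
Mean = 4082/11 = 371.0909

371.1 ms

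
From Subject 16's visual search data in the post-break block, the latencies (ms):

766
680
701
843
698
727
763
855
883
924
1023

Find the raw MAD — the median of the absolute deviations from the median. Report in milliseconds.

Sorted: 680, 698, 701, 727, 763, 766, 843, 855, 883, 924, 1023 → median = 766
|x − 766|: 0, 86, 65, 77, 68, 39, 3, 89, 117, 158, 257
Sorted deviations: 0, 3, 39, 65, 68, 77, 86, 89, 117, 158, 257 → MAD = 77

77 ms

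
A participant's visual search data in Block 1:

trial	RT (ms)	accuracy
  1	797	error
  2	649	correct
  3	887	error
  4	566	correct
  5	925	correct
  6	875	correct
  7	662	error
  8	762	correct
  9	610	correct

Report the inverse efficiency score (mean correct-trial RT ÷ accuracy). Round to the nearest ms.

Correct trials (n=6): 649, 566, 925, 875, 762, 610
Mean correct RT = 4387/6 = 731.1667 ms
Proportion correct = 6/9
IES = 731.1667 / (6/9) = 1096.750 ms

1097 ms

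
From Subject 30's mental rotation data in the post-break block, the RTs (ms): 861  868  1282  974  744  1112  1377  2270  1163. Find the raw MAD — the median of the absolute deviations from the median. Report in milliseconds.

244 ms

Sorted: 744, 861, 868, 974, 1112, 1163, 1282, 1377, 2270 → median = 1112
|x − 1112|: 251, 244, 170, 138, 368, 0, 265, 1158, 51
Sorted deviations: 0, 51, 138, 170, 244, 251, 265, 368, 1158 → MAD = 244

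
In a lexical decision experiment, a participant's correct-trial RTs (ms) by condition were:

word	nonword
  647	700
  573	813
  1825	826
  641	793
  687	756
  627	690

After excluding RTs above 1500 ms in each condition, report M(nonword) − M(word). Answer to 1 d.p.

word: exclude 1825
M(word) = 3175/5 = 635.000
M(nonword) = 4578/6 = 763.000
Difference = 763.000 − 635.000 = 128.000 ms

128.0 ms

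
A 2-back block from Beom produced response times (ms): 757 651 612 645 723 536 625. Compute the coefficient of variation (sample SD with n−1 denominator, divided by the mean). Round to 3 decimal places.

0.112

n = 7, Σ = 4549, M = 649.8571
Σ(x−M)² = 31868.857; s = √(31868.857/6) = 72.8799
CV = 72.8799 / 649.8571 = 0.11215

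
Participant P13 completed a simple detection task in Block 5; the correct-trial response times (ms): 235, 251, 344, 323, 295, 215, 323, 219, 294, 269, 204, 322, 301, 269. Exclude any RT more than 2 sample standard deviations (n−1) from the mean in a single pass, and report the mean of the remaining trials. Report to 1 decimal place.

n = 14, ΣRT = 3864, M = 276.000
Σ(x−M)² = 27026.00; s = √(27026.00/13) = 45.595
Cutoffs: 276.000 ± 2·45.595 → [184.8, 367.2]
No RTs fall outside the cutoffs; all 14 retained. Mean = 3864/14 = 276.000

276.0 ms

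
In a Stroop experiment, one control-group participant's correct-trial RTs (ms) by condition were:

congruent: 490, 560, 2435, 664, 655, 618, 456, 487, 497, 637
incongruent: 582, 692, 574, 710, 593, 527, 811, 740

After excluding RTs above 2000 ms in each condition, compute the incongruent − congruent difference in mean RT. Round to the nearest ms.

91 ms

congruent: exclude 2435
M(congruent) = 5064/9 = 562.667
M(incongruent) = 5229/8 = 653.625
Difference = 653.625 − 562.667 = 90.958 ms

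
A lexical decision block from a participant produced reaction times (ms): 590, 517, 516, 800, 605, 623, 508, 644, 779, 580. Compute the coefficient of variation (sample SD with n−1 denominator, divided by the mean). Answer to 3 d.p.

n = 10, Σ = 6162, M = 616.2000
Σ(x−M)² = 94815.600; s = √(94815.600/9) = 102.6405
CV = 102.6405 / 616.2000 = 0.16657

0.167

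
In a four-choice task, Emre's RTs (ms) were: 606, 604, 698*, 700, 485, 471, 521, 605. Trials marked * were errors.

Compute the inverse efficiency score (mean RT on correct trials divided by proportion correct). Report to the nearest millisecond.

Correct trials (n=7): 606, 604, 700, 485, 471, 521, 605
Mean correct RT = 3992/7 = 570.2857 ms
Proportion correct = 7/8
IES = 570.2857 / (7/8) = 651.755 ms

652 ms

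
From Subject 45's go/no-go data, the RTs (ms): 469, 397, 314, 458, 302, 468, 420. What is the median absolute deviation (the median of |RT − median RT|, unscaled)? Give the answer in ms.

48 ms

Sorted: 302, 314, 397, 420, 458, 468, 469 → median = 420
|x − 420|: 49, 23, 106, 38, 118, 48, 0
Sorted deviations: 0, 23, 38, 48, 49, 106, 118 → MAD = 48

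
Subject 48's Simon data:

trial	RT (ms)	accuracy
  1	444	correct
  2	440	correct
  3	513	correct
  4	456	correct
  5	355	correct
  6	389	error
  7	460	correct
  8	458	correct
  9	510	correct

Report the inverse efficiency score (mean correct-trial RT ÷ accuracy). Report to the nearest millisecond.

Correct trials (n=8): 444, 440, 513, 456, 355, 460, 458, 510
Mean correct RT = 3636/8 = 454.5000 ms
Proportion correct = 8/9
IES = 454.5000 / (8/9) = 511.312 ms

511 ms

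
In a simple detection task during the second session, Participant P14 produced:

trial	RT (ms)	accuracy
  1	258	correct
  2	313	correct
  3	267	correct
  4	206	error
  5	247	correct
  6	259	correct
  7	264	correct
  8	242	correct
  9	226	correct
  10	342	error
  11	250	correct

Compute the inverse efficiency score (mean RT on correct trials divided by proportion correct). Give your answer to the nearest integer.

Correct trials (n=9): 258, 313, 267, 247, 259, 264, 242, 226, 250
Mean correct RT = 2326/9 = 258.4444 ms
Proportion correct = 9/11
IES = 258.4444 / (9/11) = 315.877 ms

316 ms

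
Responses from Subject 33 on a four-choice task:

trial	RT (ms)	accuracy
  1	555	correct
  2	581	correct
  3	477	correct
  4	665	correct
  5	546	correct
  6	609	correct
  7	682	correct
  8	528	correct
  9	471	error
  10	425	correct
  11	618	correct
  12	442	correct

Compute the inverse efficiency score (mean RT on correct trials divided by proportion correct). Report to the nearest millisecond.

Correct trials (n=11): 555, 581, 477, 665, 546, 609, 682, 528, 425, 618, 442
Mean correct RT = 6128/11 = 557.0909 ms
Proportion correct = 11/12
IES = 557.0909 / (11/12) = 607.736 ms

608 ms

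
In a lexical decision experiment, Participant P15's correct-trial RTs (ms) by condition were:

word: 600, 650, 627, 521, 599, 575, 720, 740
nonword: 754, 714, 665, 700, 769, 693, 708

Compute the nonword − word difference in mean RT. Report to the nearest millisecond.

M(word) = 5032/8 = 629.000
M(nonword) = 5003/7 = 714.714
Difference = 714.714 − 629.000 = 85.714 ms

86 ms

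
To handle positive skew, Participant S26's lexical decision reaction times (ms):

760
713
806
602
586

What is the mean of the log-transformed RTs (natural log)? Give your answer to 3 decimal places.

6.534

ln(RT): 6.6333, 6.5695, 6.6921, 6.4003, 6.3733
Σ ln(RT) = 32.6685
Mean = 32.6685/5 = 6.53369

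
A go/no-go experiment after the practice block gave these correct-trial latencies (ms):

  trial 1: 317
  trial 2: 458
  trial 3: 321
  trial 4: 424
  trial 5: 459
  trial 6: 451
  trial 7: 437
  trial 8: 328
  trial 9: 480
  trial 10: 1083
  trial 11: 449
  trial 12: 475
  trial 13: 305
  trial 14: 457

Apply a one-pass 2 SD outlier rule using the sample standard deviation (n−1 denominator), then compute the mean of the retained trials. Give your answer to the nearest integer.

n = 14, ΣRT = 6444, M = 460.286
Σ(x−M)² = 472012.86; s = √(472012.86/13) = 190.548
Cutoffs: 460.286 ± 2·190.548 → [79.2, 841.4]
Outside: 1083 → excluded.
Retained (n=13): Σ = 5361, mean = 5361/13 = 412.385

412 ms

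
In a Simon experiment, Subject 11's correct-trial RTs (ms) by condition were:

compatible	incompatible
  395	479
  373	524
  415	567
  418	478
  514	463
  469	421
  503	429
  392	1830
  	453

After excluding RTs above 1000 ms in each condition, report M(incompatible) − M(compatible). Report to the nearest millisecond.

incompatible: exclude 1830
M(compatible) = 3479/8 = 434.875
M(incompatible) = 3814/8 = 476.750
Difference = 476.750 − 434.875 = 41.875 ms

42 ms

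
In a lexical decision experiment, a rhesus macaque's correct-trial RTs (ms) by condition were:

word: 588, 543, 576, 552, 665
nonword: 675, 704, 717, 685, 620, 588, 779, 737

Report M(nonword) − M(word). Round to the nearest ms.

103 ms

M(word) = 2924/5 = 584.800
M(nonword) = 5505/8 = 688.125
Difference = 688.125 − 584.800 = 103.325 ms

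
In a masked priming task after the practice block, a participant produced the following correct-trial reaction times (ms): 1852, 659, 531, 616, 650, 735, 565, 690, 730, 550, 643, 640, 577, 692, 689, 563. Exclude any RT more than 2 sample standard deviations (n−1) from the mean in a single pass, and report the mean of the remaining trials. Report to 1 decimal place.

635.3 ms

n = 16, ΣRT = 11382, M = 711.375
Σ(x−M)² = 1448713.75; s = √(1448713.75/15) = 310.775
Cutoffs: 711.375 ± 2·310.775 → [89.8, 1332.9]
Outside: 1852 → excluded.
Retained (n=15): Σ = 9530, mean = 9530/15 = 635.333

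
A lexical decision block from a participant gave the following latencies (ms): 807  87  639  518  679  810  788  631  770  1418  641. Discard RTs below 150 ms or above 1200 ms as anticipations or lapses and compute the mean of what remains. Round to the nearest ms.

698 ms

Excluded: 87, 1418
Retained (n=9): Σ = 6283
Mean = 6283/9 = 698.1111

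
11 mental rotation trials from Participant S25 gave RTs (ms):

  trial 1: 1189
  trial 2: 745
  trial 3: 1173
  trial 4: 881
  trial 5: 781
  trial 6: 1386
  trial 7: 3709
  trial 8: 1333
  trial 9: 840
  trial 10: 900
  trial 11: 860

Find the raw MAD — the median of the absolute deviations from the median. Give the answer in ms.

Sorted: 745, 781, 840, 860, 881, 900, 1173, 1189, 1333, 1386, 3709 → median = 900
|x − 900|: 289, 155, 273, 19, 119, 486, 2809, 433, 60, 0, 40
Sorted deviations: 0, 19, 40, 60, 119, 155, 273, 289, 433, 486, 2809 → MAD = 155

155 ms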